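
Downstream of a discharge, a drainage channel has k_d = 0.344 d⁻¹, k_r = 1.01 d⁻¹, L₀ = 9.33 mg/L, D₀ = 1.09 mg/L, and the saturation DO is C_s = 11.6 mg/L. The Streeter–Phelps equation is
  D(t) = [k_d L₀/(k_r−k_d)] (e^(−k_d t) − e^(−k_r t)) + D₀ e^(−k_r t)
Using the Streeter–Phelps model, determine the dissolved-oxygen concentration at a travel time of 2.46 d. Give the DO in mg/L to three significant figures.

DO ≈ 9.84 mg/L

k_d L₀/(k_r−k_d) = 0.344×9.33/(1.01−0.344) = 3.210/0.6660 = 4.819 mg/L.
e^(−k_d t) = e^(−0.344×2.460) = 0.4290; e^(−k_r t) = e^(−1.01×2.460) = 0.08336.
D = 4.819 × (0.4290 − 0.08336) + 1.09 × 0.08336 = 1.666 + 0.09086 = 1.757 mg/L.
DO = C_s − D = 11.6 − 1.757 = 9.843 mg/L.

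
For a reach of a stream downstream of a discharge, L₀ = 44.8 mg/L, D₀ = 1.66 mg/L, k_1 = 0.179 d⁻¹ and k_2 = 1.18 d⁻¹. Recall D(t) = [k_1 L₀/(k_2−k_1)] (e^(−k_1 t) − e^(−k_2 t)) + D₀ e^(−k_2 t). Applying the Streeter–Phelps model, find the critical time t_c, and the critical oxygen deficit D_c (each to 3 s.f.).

At the critical point dD/dt = 0, so k_1 L₀ e^(−k_1 t) = k_2 D. Substituting D(t) from the Streeter–Phelps equation and solving for t gives
t_c = ln[(k_2/k_1)(1 − D₀(k_2−k_1)/(k_1 L₀))] / (k_2−k_1).
Here k_2−k_1 = 1.001 d⁻¹ and 1 − D₀(k_2−k_1)/(k_1 L₀) = 1 − 1.66×1.001/(0.179×44.8) = 0.7928, so
t_c = ln(6.592 × 0.7928) / 1.001 = 1.654 / 1.001 = 1.652 d.
D_c = (k_1/k_2) L₀ e^(−k_1 t_c) = (0.179/1.18) × 44.8 × e^(−0.179×1.652) = 0.1517 × 44.8 × 0.7440 = 5.056 mg/L.

t_c ≈ 1.65 d; D_c ≈ 5.06 mg/L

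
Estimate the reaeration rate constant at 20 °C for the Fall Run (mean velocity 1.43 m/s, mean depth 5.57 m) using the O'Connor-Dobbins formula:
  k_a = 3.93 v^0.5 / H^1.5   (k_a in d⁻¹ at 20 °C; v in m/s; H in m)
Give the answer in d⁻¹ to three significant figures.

k_a = 3.93 × 1.43^0.5 / 5.57^1.5 = 3.93 × 1.196 / 13.15 = 0.3575 d⁻¹.

k_a ≈ 0.358 d⁻¹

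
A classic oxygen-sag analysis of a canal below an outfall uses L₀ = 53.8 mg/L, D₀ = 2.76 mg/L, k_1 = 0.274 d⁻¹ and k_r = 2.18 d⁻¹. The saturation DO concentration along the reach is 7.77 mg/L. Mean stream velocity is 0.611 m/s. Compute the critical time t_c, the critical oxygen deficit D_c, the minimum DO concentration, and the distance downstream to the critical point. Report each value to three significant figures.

t_c ≈ 0.857 d; D_c ≈ 5.35 mg/L; min DO ≈ 2.42 mg/L; x_c ≈ 45.2 km

With k_r/k_1 = 7.956 and 1 − D₀(k_r−k_1)/(k_1 L₀) = 0.6431,
t_c = ln(7.956 × 0.6431) / (2.18 − 0.274) = ln(5.117) / 1.906 = 1.633/1.906 = 0.8565 d.
D_c = (k_1/k_r) L₀ e^(−k_1 t_c) = (0.274/2.18) × 53.8 × e^(−0.274×0.8565) = 0.1257 × 53.8 × 0.7908 = 5.348 mg/L.
Minimum DO = C_s − D_c = 7.77 − 5.348 = 2.422 mg/L.
x_c = v t_c = 0.611 m/s × 0.8565 d × 86400 s/d = 45220 m ≈ 45.2 km.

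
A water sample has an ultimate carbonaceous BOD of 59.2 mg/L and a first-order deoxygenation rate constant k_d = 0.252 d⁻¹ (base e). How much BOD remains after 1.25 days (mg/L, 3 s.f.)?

L_t = L₀ e^(−k_d t) = 59.2 × e^(−0.252×1.25) = 59.2 × 0.7298 = 43.20 mg/L.

L ≈ 43.2 mg/L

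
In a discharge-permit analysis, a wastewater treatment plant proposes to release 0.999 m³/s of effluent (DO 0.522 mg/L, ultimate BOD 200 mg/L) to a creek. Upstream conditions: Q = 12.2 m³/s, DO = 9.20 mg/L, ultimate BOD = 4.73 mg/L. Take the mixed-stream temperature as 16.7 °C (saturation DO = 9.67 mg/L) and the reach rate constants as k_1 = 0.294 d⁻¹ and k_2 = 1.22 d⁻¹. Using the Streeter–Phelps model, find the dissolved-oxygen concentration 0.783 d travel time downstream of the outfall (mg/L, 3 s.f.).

Mixed DO = (12.2×9.20 + 0.999×0.522)/(12.2+0.999) = 112.8/13.20 = 8.543 mg/L.
Mixed L₀ = (12.2×4.73 + 0.999×200)/(13.20) = 257.5/13.20 = 19.51 mg/L.
Initial deficit D₀ = C_s − DO₀ = 9.67 − 8.543 = 1.127 mg/L.
D(0.783) = [0.294×19.51/(1.22−0.294)](e^(−0.294×0.783) − e^(−1.22×0.783)) + 1.127 e^(−1.22×0.783)
= 6.194 × (0.7944 − 0.3847) + 1.127 × 0.3847 = 2.971 mg/L.
DO = 9.67 − 2.971 = 6.699 mg/L.

DO ≈ 6.70 mg/L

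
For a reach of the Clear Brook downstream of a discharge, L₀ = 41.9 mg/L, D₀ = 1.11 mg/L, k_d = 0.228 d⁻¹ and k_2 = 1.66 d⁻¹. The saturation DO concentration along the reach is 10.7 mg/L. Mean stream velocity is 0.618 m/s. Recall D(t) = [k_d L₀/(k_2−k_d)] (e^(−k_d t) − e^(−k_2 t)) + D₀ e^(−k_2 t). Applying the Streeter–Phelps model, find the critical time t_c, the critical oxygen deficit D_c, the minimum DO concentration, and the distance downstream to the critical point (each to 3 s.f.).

With k_2/k_d = 7.281 and 1 − D₀(k_2−k_d)/(k_d L₀) = 0.8336,
t_c = ln(7.281 × 0.8336) / (1.66 − 0.228) = ln(6.069) / 1.432 = 1.803/1.432 = 1.259 d.
L(t_c) = L₀ e^(−k_d t_c) = 41.9 × 0.7504 = 31.44 mg/L, and at the critical point k_2 D_c = k_d L, so D_c = (0.228/1.66) × 31.44 = 4.319 mg/L.
Minimum DO = C_s − D_c = 10.7 − 4.319 = 6.381 mg/L.
x_c = v t_c = 0.618 m/s × 1.259 d × 86400 s/d = 67240 m ≈ 67.2 km.

t_c ≈ 1.26 d; D_c ≈ 4.32 mg/L; min DO ≈ 6.38 mg/L; x_c ≈ 67.2 km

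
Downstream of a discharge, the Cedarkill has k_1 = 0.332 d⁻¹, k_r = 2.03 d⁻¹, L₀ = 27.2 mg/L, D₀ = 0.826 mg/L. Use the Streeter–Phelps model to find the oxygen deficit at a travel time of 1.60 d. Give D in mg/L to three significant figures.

D ≈ 2.95 mg/L

k_1 L₀/(k_r−k_1) = 0.332×27.2/(2.03−0.332) = 9.030/1.698 = 5.318 mg/L.
e^(−k_1 t) = e^(−0.332×1.600) = 0.5879; e^(−k_r t) = e^(−2.03×1.600) = 0.03885.
D = 5.318 × (0.5879 − 0.03885) + 0.826 × 0.03885 = 2.920 + 0.03209 = 2.952 mg/L.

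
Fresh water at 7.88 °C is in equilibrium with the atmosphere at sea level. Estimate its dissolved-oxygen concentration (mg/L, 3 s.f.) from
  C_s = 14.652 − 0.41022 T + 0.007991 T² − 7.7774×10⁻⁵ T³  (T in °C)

C_s = 14.652 − 0.41022×7.88 + 0.007991×7.88² − 7.7774×10⁻⁵×7.88³ = 11.88 mg/L.

C_s ≈ 11.9 mg/L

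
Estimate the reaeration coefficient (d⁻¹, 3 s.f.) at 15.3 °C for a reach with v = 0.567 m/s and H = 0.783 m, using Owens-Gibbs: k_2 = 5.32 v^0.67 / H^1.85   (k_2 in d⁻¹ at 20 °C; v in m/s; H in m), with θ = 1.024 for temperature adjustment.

k_2(20) = 5.32 × 0.567^0.67 / 0.783^1.85 = 5.32 × 0.6838 / 0.6360 = 5.719 d⁻¹.
k_2(15.3) = 5.719 × 1.024^(15.3−20) = 5.719 × 0.8945 = 5.116 d⁻¹.

k_2 ≈ 5.12 d⁻¹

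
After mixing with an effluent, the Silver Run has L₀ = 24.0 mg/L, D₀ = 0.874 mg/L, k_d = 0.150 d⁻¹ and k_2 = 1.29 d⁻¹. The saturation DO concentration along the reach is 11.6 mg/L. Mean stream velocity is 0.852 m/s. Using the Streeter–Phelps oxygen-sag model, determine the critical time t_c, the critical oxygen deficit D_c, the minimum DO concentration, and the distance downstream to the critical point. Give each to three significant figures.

At the critical point dD/dt = 0, so k_d L₀ e^(−k_d t) = k_2 D. Substituting D(t) from the Streeter–Phelps equation and solving for t gives
t_c = ln[(k_2/k_d)(1 − D₀(k_2−k_d)/(k_d L₀))] / (k_2−k_d).
Here k_2−k_d = 1.140 d⁻¹ and 1 − D₀(k_2−k_d)/(k_d L₀) = 1 − 0.874×1.140/(0.150×24.0) = 0.7232, so
t_c = ln(8.600 × 0.7232) / 1.140 = 1.828 / 1.140 = 1.603 d.
D_c = (k_d/k_2) L₀ e^(−k_d t_c) = (0.150/1.29) × 24.0 × e^(−0.150×1.603) = 0.1163 × 24.0 × 0.7862 = 2.194 mg/L.
Minimum DO = C_s − D_c = 11.6 − 2.194 = 9.406 mg/L.
x_c = v t_c = 0.852 m/s × 1.603 d × 86400 s/d = 118000 m ≈ 118 km.

t_c ≈ 1.60 d; D_c ≈ 2.19 mg/L; min DO ≈ 9.41 mg/L; x_c ≈ 118 km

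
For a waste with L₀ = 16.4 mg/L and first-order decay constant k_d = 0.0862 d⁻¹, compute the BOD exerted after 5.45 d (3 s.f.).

y ≈ 6.15 mg/L

y_t = L₀(1 − e^(−k_d t)) = 16.4 × (1 − e^(−0.0862×5.45))
= 16.4 × (1 − 0.6251) = 16.4 × 0.3749 = 6.148 mg/L.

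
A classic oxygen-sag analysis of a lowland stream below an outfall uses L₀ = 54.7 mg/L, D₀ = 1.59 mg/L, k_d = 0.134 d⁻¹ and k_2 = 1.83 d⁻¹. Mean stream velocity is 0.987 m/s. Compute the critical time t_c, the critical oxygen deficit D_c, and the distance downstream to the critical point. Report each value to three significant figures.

t_c ≈ 1.27 d; D_c ≈ 3.38 mg/L; x_c ≈ 108 km

At the critical point dD/dt = 0, so k_d L₀ e^(−k_d t) = k_2 D. Substituting D(t) from the Streeter–Phelps equation and solving for t gives
t_c = ln[(k_2/k_d)(1 − D₀(k_2−k_d)/(k_d L₀))] / (k_2−k_d).
Here k_2−k_d = 1.696 d⁻¹ and 1 − D₀(k_2−k_d)/(k_d L₀) = 1 − 1.59×1.696/(0.134×54.7) = 0.6321, so
t_c = ln(13.66 × 0.6321) / 1.696 = 2.156 / 1.696 = 1.271 d.
D_c = (k_d/k_2) L₀ e^(−k_d t_c) = (0.134/1.83) × 54.7 × e^(−0.134×1.271) = 0.07322 × 54.7 × 0.8434 = 3.378 mg/L.
x_c = v t_c = 0.987 m/s × 1.271 d × 86400 s/d = 108400 m ≈ 108 km.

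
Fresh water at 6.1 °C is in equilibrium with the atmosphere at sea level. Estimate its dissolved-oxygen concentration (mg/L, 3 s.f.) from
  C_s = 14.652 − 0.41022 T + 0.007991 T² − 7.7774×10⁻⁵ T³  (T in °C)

C_s ≈ 12.4 mg/L

C_s = 14.652 − 0.41022×6.1 + 0.007991×6.1² − 7.7774×10⁻⁵×6.1³ = 12.43 mg/L.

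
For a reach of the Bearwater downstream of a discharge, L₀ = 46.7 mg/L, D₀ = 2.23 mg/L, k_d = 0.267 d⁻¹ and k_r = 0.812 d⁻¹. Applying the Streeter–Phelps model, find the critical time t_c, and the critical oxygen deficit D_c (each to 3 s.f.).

With k_r/k_d = 3.041 and 1 − D₀(k_r−k_d)/(k_d L₀) = 0.9025,
t_c = ln(3.041 × 0.9025) / (0.812 − 0.267) = ln(2.745) / 0.5450 = 1.010/0.5450 = 1.853 d.
D_c = (k_d/k_r) L₀ e^(−k_d t_c) = (0.267/0.812) × 46.7 × e^(−0.267×1.853) = 0.3288 × 46.7 × 0.6098 = 9.364 mg/L.

t_c ≈ 1.85 d; D_c ≈ 9.36 mg/L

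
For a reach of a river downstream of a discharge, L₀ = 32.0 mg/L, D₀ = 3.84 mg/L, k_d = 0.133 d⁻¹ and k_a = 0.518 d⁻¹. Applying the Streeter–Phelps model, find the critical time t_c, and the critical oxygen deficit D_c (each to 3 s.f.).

With k_a/k_d = 3.895 and 1 − D₀(k_a−k_d)/(k_d L₀) = 0.6526,
t_c = ln(3.895 × 0.6526) / (0.518 − 0.133) = ln(2.542) / 0.3850 = 0.9329/0.3850 = 2.423 d.
L(t_c) = L₀ e^(−k_d t_c) = 32.0 × 0.7245 = 23.18 mg/L, and at the critical point k_a D_c = k_d L, so D_c = (0.133/0.518) × 23.18 = 5.953 mg/L.

t_c ≈ 2.42 d; D_c ≈ 5.95 mg/L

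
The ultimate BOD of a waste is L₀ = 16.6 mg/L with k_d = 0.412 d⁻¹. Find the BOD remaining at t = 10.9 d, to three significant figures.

L ≈ 0.186 mg/L

L_t = L₀ e^(−k_d t) = 16.6 × e^(−0.412×10.9) = 16.6 × 0.01121 = 0.1861 mg/L.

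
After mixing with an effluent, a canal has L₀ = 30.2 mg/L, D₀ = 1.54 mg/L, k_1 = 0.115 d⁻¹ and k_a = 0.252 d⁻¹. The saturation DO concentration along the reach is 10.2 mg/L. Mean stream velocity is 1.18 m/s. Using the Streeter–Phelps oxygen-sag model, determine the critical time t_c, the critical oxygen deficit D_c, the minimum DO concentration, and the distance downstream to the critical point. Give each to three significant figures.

With k_a/k_1 = 2.191 and 1 − D₀(k_a−k_1)/(k_1 L₀) = 0.9393,
t_c = ln(2.191 × 0.9393) / (0.252 − 0.115) = ln(2.058) / 0.1370 = 0.7218/0.1370 = 5.269 d.
L(t_c) = L₀ e^(−k_1 t_c) = 30.2 × 0.5456 = 16.48 mg/L, and at the critical point k_a D_c = k_1 L, so D_c = (0.115/0.252) × 16.48 = 7.519 mg/L.
Minimum DO = C_s − D_c = 10.2 − 7.519 = 2.681 mg/L.
x_c = v t_c = 1.18 m/s × 5.269 d × 86400 s/d = 537200 m ≈ 537 km.

t_c ≈ 5.27 d; D_c ≈ 7.52 mg/L; min DO ≈ 2.68 mg/L; x_c ≈ 537 km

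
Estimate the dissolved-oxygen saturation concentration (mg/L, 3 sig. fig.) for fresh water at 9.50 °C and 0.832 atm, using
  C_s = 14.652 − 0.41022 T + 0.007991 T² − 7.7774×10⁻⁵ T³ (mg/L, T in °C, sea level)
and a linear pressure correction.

C_s ≈ 9.49 mg/L

At sea level: C_s = 14.652 − 0.41022×9.50 + 0.007991×9.50² − 7.7774×10⁻⁵×9.50³ = 11.41 mg/L.
Pressure correction: C_s' = 11.41 × 0.832 = 9.493 mg/L.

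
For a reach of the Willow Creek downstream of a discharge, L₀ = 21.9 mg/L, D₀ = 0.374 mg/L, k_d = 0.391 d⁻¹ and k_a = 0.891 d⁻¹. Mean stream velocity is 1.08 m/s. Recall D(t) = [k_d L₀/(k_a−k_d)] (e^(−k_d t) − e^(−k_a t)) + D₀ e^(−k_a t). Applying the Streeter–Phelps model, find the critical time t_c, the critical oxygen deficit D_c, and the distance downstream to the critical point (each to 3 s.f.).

At the critical point dD/dt = 0, so k_d L₀ e^(−k_d t) = k_a D. Substituting D(t) from the Streeter–Phelps equation and solving for t gives
t_c = ln[(k_a/k_d)(1 − D₀(k_a−k_d)/(k_d L₀))] / (k_a−k_d).
Here k_a−k_d = 0.5000 d⁻¹ and 1 − D₀(k_a−k_d)/(k_d L₀) = 1 − 0.374×0.5000/(0.391×21.9) = 0.9782, so
t_c = ln(2.279 × 0.9782) / 0.5000 = 0.8016 / 0.5000 = 1.603 d.
D_c = (k_d/k_a) L₀ e^(−k_d t_c) = (0.391/0.891) × 21.9 × e^(−0.391×1.603) = 0.4388 × 21.9 × 0.5343 = 5.135 mg/L.
x_c = v t_c = 1.08 m/s × 1.603 d × 86400 s/d = 149600 m ≈ 150 km.

t_c ≈ 1.60 d; D_c ≈ 5.13 mg/L; x_c ≈ 150 km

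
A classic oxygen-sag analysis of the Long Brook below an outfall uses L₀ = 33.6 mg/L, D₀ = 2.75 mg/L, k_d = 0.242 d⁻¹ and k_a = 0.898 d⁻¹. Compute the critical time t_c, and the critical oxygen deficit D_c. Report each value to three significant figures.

With k_a/k_d = 3.711 and 1 − D₀(k_a−k_d)/(k_d L₀) = 0.7781,
t_c = ln(3.711 × 0.7781) / (0.898 − 0.242) = ln(2.887) / 0.6560 = 1.060/0.6560 = 1.616 d.
D_c = (k_d/k_a) L₀ e^(−k_d t_c) = (0.242/0.898) × 33.6 × e^(−0.242×1.616) = 0.2695 × 33.6 × 0.6763 = 6.123 mg/L.

t_c ≈ 1.62 d; D_c ≈ 6.12 mg/L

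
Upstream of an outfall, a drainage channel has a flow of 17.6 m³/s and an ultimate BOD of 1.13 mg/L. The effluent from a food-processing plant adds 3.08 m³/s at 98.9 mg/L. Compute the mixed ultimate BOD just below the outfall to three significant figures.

Flow-weighted mixing: C = (Q_r C_r + Q_w C_w)/(Q_r + Q_w)
= (17.6×1.13 + 3.08×98.9)/(17.6 + 3.08) = 324.5/20.68 = 15.69 mg/L.

15.7 mg/L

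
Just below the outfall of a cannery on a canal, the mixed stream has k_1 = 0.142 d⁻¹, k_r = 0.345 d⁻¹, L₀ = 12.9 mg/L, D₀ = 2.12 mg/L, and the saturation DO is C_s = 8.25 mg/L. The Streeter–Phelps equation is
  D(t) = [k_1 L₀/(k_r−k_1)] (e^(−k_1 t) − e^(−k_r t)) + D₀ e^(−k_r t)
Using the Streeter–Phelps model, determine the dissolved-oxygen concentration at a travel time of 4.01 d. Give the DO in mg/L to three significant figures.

DO ≈ 4.87 mg/L

k_1 L₀/(k_r−k_1) = 0.142×12.9/(0.345−0.142) = 1.832/0.2030 = 9.024 mg/L.
e^(−k_1 t) = e^(−0.142×4.010) = 0.5659; e^(−k_r t) = e^(−0.345×4.010) = 0.2507.
D = 9.024 × (0.5659 − 0.2507) + 2.12 × 0.2507 = 2.844 + 0.5315 = 3.375 mg/L.
DO = C_s − D = 8.25 − 3.375 = 4.875 mg/L.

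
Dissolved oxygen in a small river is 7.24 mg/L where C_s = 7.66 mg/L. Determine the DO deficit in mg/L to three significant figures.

D = C_s − C = 7.66 − 7.24 = 0.420 mg/L.

D ≈ 0.420 mg/L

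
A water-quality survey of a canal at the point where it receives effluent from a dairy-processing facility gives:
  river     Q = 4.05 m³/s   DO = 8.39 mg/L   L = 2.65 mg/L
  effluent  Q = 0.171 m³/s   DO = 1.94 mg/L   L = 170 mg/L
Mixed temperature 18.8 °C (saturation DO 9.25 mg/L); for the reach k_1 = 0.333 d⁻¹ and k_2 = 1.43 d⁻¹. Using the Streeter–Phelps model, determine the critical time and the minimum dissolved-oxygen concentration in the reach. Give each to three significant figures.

Mixed DO = (4.05×8.39 + 0.171×1.94)/(4.05+0.171) = 34.31/4.221 = 8.129 mg/L.
Mixed L₀ = (4.05×2.65 + 0.171×170)/(4.221) = 39.80/4.221 = 9.430 mg/L.
Initial deficit D₀ = C_s − DO₀ = 9.25 − 8.129 = 1.121 mg/L.
t_c = (1/1.097) ln[(1.43/0.333)(1 − 1.121×1.097/(0.333×9.430))] = 0.9116 × ln(2.612) = 0.8752 d.
D_c = (0.333/1.43) × 9.430 × e^(−0.333×0.8752) = 0.2329 × 9.430 × 0.7472 = 1.641 mg/L.
Minimum DO = 9.25 − 1.641 = 7.609 mg/L.

t_c ≈ 0.875 d; minimum DO ≈ 7.61 mg/L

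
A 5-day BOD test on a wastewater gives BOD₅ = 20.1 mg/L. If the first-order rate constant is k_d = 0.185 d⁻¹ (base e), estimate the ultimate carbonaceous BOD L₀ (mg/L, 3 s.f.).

BOD₅ = L₀(1 − e^(−5k_d)) ⇒ L₀ = BOD₅ / (1 − e^(−5×0.185))
= 20.1 / (1 − 0.3965) = 20.1 / 0.6035 = 33.31 mg/L.

L₀ ≈ 33.3 mg/L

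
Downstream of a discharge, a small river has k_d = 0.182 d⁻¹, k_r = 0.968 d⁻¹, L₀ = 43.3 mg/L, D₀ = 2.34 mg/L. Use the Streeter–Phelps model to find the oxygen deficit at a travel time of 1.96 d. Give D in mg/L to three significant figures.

D ≈ 5.87 mg/L

k_d L₀/(k_r−k_d) = 0.182×43.3/(0.968−0.182) = 7.881/0.7860 = 10.03 mg/L.
e^(−k_d t) = e^(−0.182×1.960) = 0.7000; e^(−k_r t) = e^(−0.968×1.960) = 0.1500.
D = 10.03 × (0.7000 − 0.1500) + 2.34 × 0.1500 = 5.514 + 0.3509 = 5.865 mg/L.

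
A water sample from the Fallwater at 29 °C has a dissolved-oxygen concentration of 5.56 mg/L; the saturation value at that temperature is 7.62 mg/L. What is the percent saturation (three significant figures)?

% saturation = C/C_s × 100 = 5.56/7.62 × 100 = 73.0 %.

73.0 % saturation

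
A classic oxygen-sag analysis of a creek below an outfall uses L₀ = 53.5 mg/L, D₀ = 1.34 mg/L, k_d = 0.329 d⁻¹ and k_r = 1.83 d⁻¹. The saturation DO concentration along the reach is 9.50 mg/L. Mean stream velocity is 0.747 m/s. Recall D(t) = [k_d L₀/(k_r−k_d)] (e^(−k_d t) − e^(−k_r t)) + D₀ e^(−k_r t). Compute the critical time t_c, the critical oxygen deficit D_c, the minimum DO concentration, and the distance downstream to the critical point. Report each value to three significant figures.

t_c = [1/(k_r−k_d)] ln[(k_r/k_d)(1 − D₀(k_r−k_d)/(k_d L₀))]
= [1/(1.83−0.329)] ln[(1.83/0.329)(1 − 1.34×1.501/(0.329×53.5))]
= (1/1.501) ln[5.562 × 0.8857] = 0.6662 × ln(4.927) = 0.6662 × 1.595 = 1.062 d.
L(t_c) = L₀ e^(−k_d t_c) = 53.5 × 0.7050 = 37.72 mg/L, and at the critical point k_r D_c = k_d L, so D_c = (0.329/1.83) × 37.72 = 6.781 mg/L.
Minimum DO = C_s − D_c = 9.50 − 6.781 = 2.719 mg/L.
x_c = v t_c = 0.747 m/s × 1.062 d × 86400 s/d = 68570 m ≈ 68.6 km.

t_c ≈ 1.06 d; D_c ≈ 6.78 mg/L; min DO ≈ 2.72 mg/L; x_c ≈ 68.6 km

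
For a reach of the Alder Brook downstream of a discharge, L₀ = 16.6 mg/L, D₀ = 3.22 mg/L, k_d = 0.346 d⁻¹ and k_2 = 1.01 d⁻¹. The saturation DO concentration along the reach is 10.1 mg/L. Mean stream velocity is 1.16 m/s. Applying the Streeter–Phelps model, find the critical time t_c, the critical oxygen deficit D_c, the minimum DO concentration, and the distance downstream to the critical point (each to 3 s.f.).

At the critical point dD/dt = 0, so k_d L₀ e^(−k_d t) = k_2 D. Substituting D(t) from the Streeter–Phelps equation and solving for t gives
t_c = ln[(k_2/k_d)(1 − D₀(k_2−k_d)/(k_d L₀))] / (k_2−k_d).
Here k_2−k_d = 0.6640 d⁻¹ and 1 − D₀(k_2−k_d)/(k_d L₀) = 1 − 3.22×0.6640/(0.346×16.6) = 0.6277, so
t_c = ln(2.919 × 0.6277) / 0.6640 = 0.6056 / 0.6640 = 0.9121 d.
D_c = (k_d/k_2) L₀ e^(−k_d t_c) = (0.346/1.01) × 16.6 × e^(−0.346×0.9121) = 0.3426 × 16.6 × 0.7294 = 4.148 mg/L.
Minimum DO = C_s − D_c = 10.1 − 4.148 = 5.952 mg/L.
x_c = v t_c = 1.16 m/s × 0.9121 d × 86400 s/d = 91420 m ≈ 91.4 km.

t_c ≈ 0.912 d; D_c ≈ 4.15 mg/L; min DO ≈ 5.95 mg/L; x_c ≈ 91.4 km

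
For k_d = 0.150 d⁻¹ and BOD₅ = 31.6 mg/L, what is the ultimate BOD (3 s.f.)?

L₀ ≈ 59.9 mg/L

BOD₅ = L₀(1 − e^(−5k_d)) ⇒ L₀ = BOD₅ / (1 − e^(−5×0.150))
= 31.6 / (1 − 0.4724) = 31.6 / 0.5276 = 59.89 mg/L.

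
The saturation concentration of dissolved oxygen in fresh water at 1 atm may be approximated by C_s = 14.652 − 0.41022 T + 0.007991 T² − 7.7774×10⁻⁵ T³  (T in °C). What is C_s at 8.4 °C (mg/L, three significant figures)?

C_s = 14.652 − 0.41022×8.4 + 0.007991×8.4² − 7.7774×10⁻⁵×8.4³ = 11.72 mg/L.

C_s ≈ 11.7 mg/L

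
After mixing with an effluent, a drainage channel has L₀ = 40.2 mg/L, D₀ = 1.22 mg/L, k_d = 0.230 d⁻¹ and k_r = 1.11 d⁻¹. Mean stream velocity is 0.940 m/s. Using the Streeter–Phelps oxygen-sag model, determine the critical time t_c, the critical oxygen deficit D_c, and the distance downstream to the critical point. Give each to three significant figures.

t_c ≈ 1.65 d; D_c ≈ 5.70 mg/L; x_c ≈ 134 km

At the critical point dD/dt = 0, so k_d L₀ e^(−k_d t) = k_r D. Substituting D(t) from the Streeter–Phelps equation and solving for t gives
t_c = ln[(k_r/k_d)(1 − D₀(k_r−k_d)/(k_d L₀))] / (k_r−k_d).
Here k_r−k_d = 0.8800 d⁻¹ and 1 − D₀(k_r−k_d)/(k_d L₀) = 1 − 1.22×0.8800/(0.230×40.2) = 0.8839, so
t_c = ln(4.826 × 0.8839) / 0.8800 = 1.451 / 0.8800 = 1.648 d.
L(t_c) = L₀ e^(−k_d t_c) = 40.2 × 0.6845 = 27.51 mg/L, and at the critical point k_r D_c = k_d L, so D_c = (0.230/1.11) × 27.51 = 5.701 mg/L.
x_c = v t_c = 0.940 m/s × 1.648 d × 86400 s/d = 133900 m ≈ 134 km.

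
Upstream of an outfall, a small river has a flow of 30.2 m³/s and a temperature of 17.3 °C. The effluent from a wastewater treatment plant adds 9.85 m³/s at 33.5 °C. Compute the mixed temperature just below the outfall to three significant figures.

21.3 °C

Flow-weighted mixing: C = (Q_r C_r + Q_w C_w)/(Q_r + Q_w)
= (30.2×17.3 + 9.85×33.5)/(30.2 + 9.85) = 852.4/40.05 = 21.28 °C.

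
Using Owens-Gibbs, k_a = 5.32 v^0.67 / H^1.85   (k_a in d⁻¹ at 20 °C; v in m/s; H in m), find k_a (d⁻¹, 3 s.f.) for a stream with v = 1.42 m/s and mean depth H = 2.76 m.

k_a ≈ 1.03 d⁻¹

k_a = 5.32 × 1.42^0.67 / 2.76^1.85 = 5.32 × 1.265 / 6.542 = 1.029 d⁻¹.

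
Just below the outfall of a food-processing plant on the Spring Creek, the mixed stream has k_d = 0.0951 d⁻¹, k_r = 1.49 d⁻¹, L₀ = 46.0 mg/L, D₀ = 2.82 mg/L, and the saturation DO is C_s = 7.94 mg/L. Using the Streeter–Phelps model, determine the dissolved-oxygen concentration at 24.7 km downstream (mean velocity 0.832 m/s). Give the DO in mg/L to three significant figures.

DO ≈ 5.09 mg/L

Travel time t = x/v = 24.7 km / (0.832 m/s) = 24700 m / 0.832 m/s = 29690 s = 0.3436 d.
k_d L₀/(k_r−k_d) = 0.0951×46.0/(1.49−0.0951) = 4.375/1.395 = 3.136 mg/L.
e^(−k_d t) = e^(−0.0951×0.3436) = 0.9679; e^(−k_r t) = e^(−1.49×0.3436) = 0.5993.
D = 3.136 × (0.9679 − 0.5993) + 2.82 × 0.5993 = 1.156 + 1.690 = 2.846 mg/L.
DO = C_s − D = 7.94 − 2.846 = 5.094 mg/L.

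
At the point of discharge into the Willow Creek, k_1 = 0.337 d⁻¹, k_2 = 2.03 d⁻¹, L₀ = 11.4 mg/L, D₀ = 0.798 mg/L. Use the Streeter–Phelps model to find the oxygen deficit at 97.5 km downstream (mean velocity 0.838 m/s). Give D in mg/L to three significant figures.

D ≈ 1.35 mg/L

Travel time t = x/v = 97.5 km / (0.838 m/s) = 97500 m / 0.838 m/s = 116300 s = 1.347 d.
k_1 L₀/(k_2−k_1) = 0.337×11.4/(2.03−0.337) = 3.842/1.693 = 2.269 mg/L.
e^(−k_1 t) = e^(−0.337×1.347) = 0.6352; e^(−k_2 t) = e^(−2.03×1.347) = 0.06498.
D = 2.269 × (0.6352 − 0.06498) + 0.798 × 0.06498 = 1.294 + 0.05186 = 1.346 mg/L.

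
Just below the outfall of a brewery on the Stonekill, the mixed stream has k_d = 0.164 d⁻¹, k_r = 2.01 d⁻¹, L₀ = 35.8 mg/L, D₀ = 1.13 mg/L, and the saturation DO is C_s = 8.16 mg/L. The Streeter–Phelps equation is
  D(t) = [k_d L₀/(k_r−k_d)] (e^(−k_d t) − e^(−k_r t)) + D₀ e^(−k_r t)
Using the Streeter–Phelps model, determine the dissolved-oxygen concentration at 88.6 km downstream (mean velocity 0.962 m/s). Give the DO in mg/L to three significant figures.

DO ≈ 5.73 mg/L

Travel time t = x/v = 88.6 km / (0.962 m/s) = 88600 m / 0.962 m/s = 92100 s = 1.066 d.
k_d L₀/(k_r−k_d) = 0.164×35.8/(2.01−0.164) = 5.871/1.846 = 3.180 mg/L.
e^(−k_d t) = e^(−0.164×1.066) = 0.8396; e^(−k_r t) = e^(−2.01×1.066) = 0.1173.
D = 3.180 × (0.8396 − 0.1173) + 1.13 × 0.1173 = 2.297 + 0.1326 = 2.430 mg/L.
DO = C_s − D = 8.16 − 2.430 = 5.730 mg/L.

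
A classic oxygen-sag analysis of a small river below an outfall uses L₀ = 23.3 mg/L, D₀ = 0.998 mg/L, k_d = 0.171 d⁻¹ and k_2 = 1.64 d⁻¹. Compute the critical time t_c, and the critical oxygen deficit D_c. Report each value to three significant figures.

t_c ≈ 1.23 d; D_c ≈ 1.97 mg/L

t_c = [1/(k_2−k_d)] ln[(k_2/k_d)(1 − D₀(k_2−k_d)/(k_d L₀))]
= [1/(1.64−0.171)] ln[(1.64/0.171)(1 − 0.998×1.469/(0.171×23.3))]
= (1/1.469) ln[9.591 × 0.6320] = 0.6807 × ln(6.062) = 0.6807 × 1.802 = 1.227 d.
D_c = (k_d/k_2) L₀ e^(−k_d t_c) = (0.171/1.64) × 23.3 × e^(−0.171×1.227) = 0.1043 × 23.3 × 0.8108 = 1.970 mg/L.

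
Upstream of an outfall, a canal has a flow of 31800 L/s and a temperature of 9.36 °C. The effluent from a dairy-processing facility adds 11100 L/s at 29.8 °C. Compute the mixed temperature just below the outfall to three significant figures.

Flow-weighted mixing: C = (Q_r C_r + Q_w C_w)/(Q_r + Q_w)
= (31800×9.36 + 11100×29.8)/(31800 + 11100) = 628400/42900 = 14.65 °C.

14.6 °C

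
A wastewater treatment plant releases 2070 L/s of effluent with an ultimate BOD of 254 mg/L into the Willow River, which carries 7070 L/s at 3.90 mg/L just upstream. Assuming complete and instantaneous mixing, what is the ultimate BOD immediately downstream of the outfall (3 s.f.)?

Flow-weighted mixing: C = (Q_r C_r + Q_w C_w)/(Q_r + Q_w)
= (7070×3.90 + 2070×254)/(7070 + 2070) = 553400/9140 = 60.54 mg/L.

60.5 mg/L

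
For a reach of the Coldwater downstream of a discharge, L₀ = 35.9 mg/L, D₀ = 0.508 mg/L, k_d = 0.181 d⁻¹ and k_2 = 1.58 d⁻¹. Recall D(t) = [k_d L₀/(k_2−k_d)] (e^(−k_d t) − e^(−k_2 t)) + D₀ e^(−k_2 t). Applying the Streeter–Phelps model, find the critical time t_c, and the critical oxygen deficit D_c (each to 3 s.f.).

t_c ≈ 1.47 d; D_c ≈ 3.15 mg/L

t_c = [1/(k_2−k_d)] ln[(k_2/k_d)(1 − D₀(k_2−k_d)/(k_d L₀))]
= [1/(1.58−0.181)] ln[(1.58/0.181)(1 − 0.508×1.399/(0.181×35.9))]
= (1/1.399) ln[8.729 × 0.8906] = 0.7148 × ln(7.775) = 0.7148 × 2.051 = 1.466 d.
D_c = (k_d/k_2) L₀ e^(−k_d t_c) = (0.181/1.58) × 35.9 × e^(−0.181×1.466) = 0.1146 × 35.9 × 0.7669 = 3.154 mg/L.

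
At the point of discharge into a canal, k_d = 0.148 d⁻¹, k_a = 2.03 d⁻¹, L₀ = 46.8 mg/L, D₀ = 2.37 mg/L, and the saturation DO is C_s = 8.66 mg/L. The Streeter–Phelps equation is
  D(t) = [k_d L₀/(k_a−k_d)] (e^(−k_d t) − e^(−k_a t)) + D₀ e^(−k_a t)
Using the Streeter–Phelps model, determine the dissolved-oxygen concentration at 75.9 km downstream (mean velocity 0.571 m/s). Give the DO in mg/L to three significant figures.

DO ≈ 5.79 mg/L

Travel time t = x/v = 75.9 km / (0.571 m/s) = 75900 m / 0.571 m/s = 132900 s = 1.538 d.
k_d L₀/(k_a−k_d) = 0.148×46.8/(2.03−0.148) = 6.926/1.882 = 3.680 mg/L.
e^(−k_d t) = e^(−0.148×1.538) = 0.7964; e^(−k_a t) = e^(−2.03×1.538) = 0.04402.
D = 3.680 × (0.7964 − 0.04402) + 2.37 × 0.04402 = 2.769 + 0.1043 = 2.873 mg/L.
DO = C_s − D = 8.66 − 2.873 = 5.787 mg/L.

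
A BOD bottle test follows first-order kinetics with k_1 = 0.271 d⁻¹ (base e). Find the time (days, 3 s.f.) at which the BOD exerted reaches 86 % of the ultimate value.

t ≈ 7.26 d

y/L₀ = 1 − e^(−k_1 t) = 0.86 ⇒ e^(−k_1 t) = 0.140
t = −ln(0.140) / 0.271 = 1.966 / 0.271 = 7.255 d.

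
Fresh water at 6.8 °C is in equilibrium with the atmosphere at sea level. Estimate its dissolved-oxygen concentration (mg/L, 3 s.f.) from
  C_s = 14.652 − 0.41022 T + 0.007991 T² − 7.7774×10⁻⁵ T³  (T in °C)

C_s ≈ 12.2 mg/L

C_s = 14.652 − 0.41022×6.8 + 0.007991×6.8² − 7.7774×10⁻⁵×6.8³ = 12.21 mg/L.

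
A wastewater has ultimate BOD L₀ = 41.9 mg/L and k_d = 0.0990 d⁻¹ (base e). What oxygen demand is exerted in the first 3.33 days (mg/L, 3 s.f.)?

y ≈ 11.8 mg/L

y_t = L₀(1 − e^(−k_d t)) = 41.9 × (1 − e^(−0.0990×3.33))
= 41.9 × (1 − 0.7192) = 41.9 × 0.2808 = 11.77 mg/L.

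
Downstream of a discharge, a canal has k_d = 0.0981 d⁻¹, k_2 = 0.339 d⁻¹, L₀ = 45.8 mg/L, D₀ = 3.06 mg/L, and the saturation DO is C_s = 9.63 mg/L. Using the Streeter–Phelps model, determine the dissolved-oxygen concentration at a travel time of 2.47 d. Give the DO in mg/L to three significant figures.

DO ≈ 1.74 mg/L

k_d L₀/(k_2−k_d) = 0.0981×45.8/(0.339−0.0981) = 4.493/0.2409 = 18.65 mg/L.
e^(−k_d t) = e^(−0.0981×2.470) = 0.7848; e^(−k_2 t) = e^(−0.339×2.470) = 0.4329.
D = 18.65 × (0.7848 − 0.4329) + 3.06 × 0.4329 = 6.564 + 1.325 = 7.889 mg/L.
DO = C_s − D = 9.63 − 7.889 = 1.741 mg/L.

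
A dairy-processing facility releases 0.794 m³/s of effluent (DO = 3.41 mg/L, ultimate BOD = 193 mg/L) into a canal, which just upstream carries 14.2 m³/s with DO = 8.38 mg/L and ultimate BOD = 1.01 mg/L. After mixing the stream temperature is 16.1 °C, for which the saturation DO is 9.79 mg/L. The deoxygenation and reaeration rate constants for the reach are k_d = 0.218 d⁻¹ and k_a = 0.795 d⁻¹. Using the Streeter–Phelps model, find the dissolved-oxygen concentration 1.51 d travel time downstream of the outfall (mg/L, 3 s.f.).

Mixed DO = (14.2×8.38 + 0.794×3.41)/(14.2+0.794) = 121.7/14.99 = 8.117 mg/L.
Mixed L₀ = (14.2×1.01 + 0.794×193)/(14.99) = 167.6/14.99 = 11.18 mg/L.
Initial deficit D₀ = C_s − DO₀ = 9.79 − 8.117 = 1.673 mg/L.
D(1.51) = [0.218×11.18/(0.795−0.218)](e^(−0.218×1.51) − e^(−0.795×1.51)) + 1.673 e^(−0.795×1.51)
= 4.223 × (0.7195 − 0.3011) + 1.673 × 0.3011 = 2.271 mg/L.
DO = 9.79 − 2.271 = 7.519 mg/L.

DO ≈ 7.52 mg/L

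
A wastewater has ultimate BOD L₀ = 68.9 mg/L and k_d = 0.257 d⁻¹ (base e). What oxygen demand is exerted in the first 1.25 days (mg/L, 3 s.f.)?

y ≈ 18.9 mg/L

y_t = L₀(1 − e^(−k_d t)) = 68.9 × (1 − e^(−0.257×1.25))
= 68.9 × (1 − 0.7252) = 68.9 × 0.2748 = 18.93 mg/L.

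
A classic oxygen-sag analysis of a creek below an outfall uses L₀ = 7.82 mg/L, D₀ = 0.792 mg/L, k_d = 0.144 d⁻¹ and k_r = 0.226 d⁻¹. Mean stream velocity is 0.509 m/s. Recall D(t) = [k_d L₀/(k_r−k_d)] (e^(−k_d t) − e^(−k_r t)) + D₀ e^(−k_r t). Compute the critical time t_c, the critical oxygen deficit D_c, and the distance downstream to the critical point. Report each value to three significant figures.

t_c = [1/(k_r−k_d)] ln[(k_r/k_d)(1 − D₀(k_r−k_d)/(k_d L₀))]
= [1/(0.226−0.144)] ln[(0.226/0.144)(1 − 0.792×0.08200/(0.144×7.82))]
= (1/0.08200) ln[1.569 × 0.9423] = 12.20 × ln(1.479) = 12.20 × 0.3913 = 4.772 d.
D_c = (k_d/k_r) L₀ e^(−k_d t_c) = (0.144/0.226) × 7.82 × e^(−0.144×4.772) = 0.6372 × 7.82 × 0.5030 = 2.506 mg/L.
x_c = v t_c = 0.509 m/s × 4.772 d × 86400 s/d = 209900 m ≈ 210 km.

t_c ≈ 4.77 d; D_c ≈ 2.51 mg/L; x_c ≈ 210 km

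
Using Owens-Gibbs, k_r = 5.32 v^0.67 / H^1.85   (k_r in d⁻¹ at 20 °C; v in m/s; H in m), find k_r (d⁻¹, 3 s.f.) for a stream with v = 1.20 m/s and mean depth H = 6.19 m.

k_r = 5.32 × 1.20^0.67 / 6.19^1.85 = 5.32 × 1.130 / 29.15 = 0.2062 d⁻¹.

k_r ≈ 0.206 d⁻¹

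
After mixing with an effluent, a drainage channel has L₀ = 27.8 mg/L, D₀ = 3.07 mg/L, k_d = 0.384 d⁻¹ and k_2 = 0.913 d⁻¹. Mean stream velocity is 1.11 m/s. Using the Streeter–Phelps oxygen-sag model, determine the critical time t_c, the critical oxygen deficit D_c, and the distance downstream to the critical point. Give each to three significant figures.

t_c ≈ 1.33 d; D_c ≈ 7.03 mg/L; x_c ≈ 127 km

With k_2/k_d = 2.378 and 1 − D₀(k_2−k_d)/(k_d L₀) = 0.8479,
t_c = ln(2.378 × 0.8479) / (0.913 − 0.384) = ln(2.016) / 0.5290 = 0.7011/0.5290 = 1.325 d.
L(t_c) = L₀ e^(−k_d t_c) = 27.8 × 0.6012 = 16.71 mg/L, and at the critical point k_2 D_c = k_d L, so D_c = (0.384/0.913) × 16.71 = 7.029 mg/L.
x_c = v t_c = 1.11 m/s × 1.325 d × 86400 s/d = 127100 m ≈ 127 km.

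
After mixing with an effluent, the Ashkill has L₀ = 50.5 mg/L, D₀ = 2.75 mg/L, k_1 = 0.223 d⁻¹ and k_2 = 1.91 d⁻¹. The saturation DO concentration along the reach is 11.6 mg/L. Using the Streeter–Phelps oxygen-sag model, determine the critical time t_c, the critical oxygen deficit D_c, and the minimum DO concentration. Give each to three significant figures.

With k_2/k_1 = 8.565 and 1 − D₀(k_2−k_1)/(k_1 L₀) = 0.5880,
t_c = ln(8.565 × 0.5880) / (1.91 − 0.223) = ln(5.037) / 1.687 = 1.617/1.687 = 0.9583 d.
L(t_c) = L₀ e^(−k_1 t_c) = 50.5 × 0.8076 = 40.78 mg/L, and at the critical point k_2 D_c = k_1 L, so D_c = (0.223/1.91) × 40.78 = 4.762 mg/L.
Minimum DO = C_s − D_c = 11.6 − 4.762 = 6.838 mg/L.

t_c ≈ 0.958 d; D_c ≈ 4.76 mg/L; min DO ≈ 6.84 mg/L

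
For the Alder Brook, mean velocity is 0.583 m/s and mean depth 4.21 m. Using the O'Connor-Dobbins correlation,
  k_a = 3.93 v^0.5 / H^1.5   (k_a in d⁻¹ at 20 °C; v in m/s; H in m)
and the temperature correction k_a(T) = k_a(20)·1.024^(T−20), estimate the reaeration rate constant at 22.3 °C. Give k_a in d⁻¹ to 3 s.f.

k_a(20) = 3.93 × 0.583^0.5 / 4.21^1.5 = 3.93 × 0.7635 / 8.638 = 0.3474 d⁻¹.
k_a(22.3) = 0.3474 × 1.024^(22.3−20) = 0.3474 × 1.056 = 0.3669 d⁻¹.

k_a ≈ 0.367 d⁻¹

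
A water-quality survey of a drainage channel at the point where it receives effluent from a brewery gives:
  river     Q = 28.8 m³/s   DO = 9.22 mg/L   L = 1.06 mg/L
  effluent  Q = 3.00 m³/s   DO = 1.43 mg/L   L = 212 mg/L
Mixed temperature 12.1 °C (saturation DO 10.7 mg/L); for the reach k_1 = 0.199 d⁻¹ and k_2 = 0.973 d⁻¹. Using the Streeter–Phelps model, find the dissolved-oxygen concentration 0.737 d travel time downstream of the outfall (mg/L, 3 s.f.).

DO ≈ 7.60 mg/L

Mixed DO = (28.8×9.22 + 3.00×1.43)/(28.8+3.00) = 269.8/31.80 = 8.485 mg/L.
Mixed L₀ = (28.8×1.06 + 3.00×212)/(31.80) = 666.5/31.80 = 20.96 mg/L.
Initial deficit D₀ = C_s − DO₀ = 10.7 − 8.485 = 2.215 mg/L.
D(0.737) = [0.199×20.96/(0.973−0.199)](e^(−0.199×0.737) − e^(−0.973×0.737)) + 2.215 e^(−0.973×0.737)
= 5.389 × (0.8636 − 0.4882) + 2.215 × 0.4882 = 3.104 mg/L.
DO = 10.7 − 3.104 = 7.596 mg/L.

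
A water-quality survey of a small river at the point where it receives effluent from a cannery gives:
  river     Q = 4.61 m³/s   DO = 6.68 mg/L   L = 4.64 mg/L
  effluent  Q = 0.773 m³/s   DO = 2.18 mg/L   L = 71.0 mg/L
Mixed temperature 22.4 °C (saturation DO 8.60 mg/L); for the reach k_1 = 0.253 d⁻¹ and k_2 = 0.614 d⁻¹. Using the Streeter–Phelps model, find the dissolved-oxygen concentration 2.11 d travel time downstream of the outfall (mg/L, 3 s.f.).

DO ≈ 4.79 mg/L

Mixed DO = (4.61×6.68 + 0.773×2.18)/(4.61+0.773) = 32.48/5.383 = 6.034 mg/L.
Mixed L₀ = (4.61×4.64 + 0.773×71.0)/(5.383) = 76.27/5.383 = 14.17 mg/L.
Initial deficit D₀ = C_s − DO₀ = 8.60 − 6.034 = 2.566 mg/L.
D(2.11) = [0.253×14.17/(0.614−0.253)](e^(−0.253×2.11) − e^(−0.614×2.11)) + 2.566 e^(−0.614×2.11)
= 9.930 × (0.5864 − 0.2737) + 2.566 × 0.2737 = 3.807 mg/L.
DO = 8.60 − 3.807 = 4.793 mg/L.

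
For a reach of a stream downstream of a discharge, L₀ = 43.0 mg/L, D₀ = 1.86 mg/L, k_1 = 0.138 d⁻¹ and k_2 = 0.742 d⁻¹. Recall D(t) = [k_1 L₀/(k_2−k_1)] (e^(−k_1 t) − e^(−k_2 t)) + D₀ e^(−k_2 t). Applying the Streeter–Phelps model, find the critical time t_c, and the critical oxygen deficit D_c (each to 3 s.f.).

t_c ≈ 2.44 d; D_c ≈ 5.71 mg/L

At the critical point dD/dt = 0, so k_1 L₀ e^(−k_1 t) = k_2 D. Substituting D(t) from the Streeter–Phelps equation and solving for t gives
t_c = ln[(k_2/k_1)(1 − D₀(k_2−k_1)/(k_1 L₀))] / (k_2−k_1).
Here k_2−k_1 = 0.6040 d⁻¹ and 1 − D₀(k_2−k_1)/(k_1 L₀) = 1 − 1.86×0.6040/(0.138×43.0) = 0.8107, so
t_c = ln(5.377 × 0.8107) / 0.6040 = 1.472 / 0.6040 = 2.437 d.
D_c = (k_1/k_2) L₀ e^(−k_1 t_c) = (0.138/0.742) × 43.0 × e^(−0.138×2.437) = 0.1860 × 43.0 × 0.7144 = 5.713 mg/L.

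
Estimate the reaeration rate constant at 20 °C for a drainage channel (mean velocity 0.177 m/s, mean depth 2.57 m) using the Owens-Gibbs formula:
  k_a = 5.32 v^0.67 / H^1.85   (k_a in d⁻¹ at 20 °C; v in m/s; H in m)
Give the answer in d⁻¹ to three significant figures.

k_a ≈ 0.291 d⁻¹

k_a = 5.32 × 0.177^0.67 / 2.57^1.85 = 5.32 × 0.3134 / 5.733 = 0.2909 d⁻¹.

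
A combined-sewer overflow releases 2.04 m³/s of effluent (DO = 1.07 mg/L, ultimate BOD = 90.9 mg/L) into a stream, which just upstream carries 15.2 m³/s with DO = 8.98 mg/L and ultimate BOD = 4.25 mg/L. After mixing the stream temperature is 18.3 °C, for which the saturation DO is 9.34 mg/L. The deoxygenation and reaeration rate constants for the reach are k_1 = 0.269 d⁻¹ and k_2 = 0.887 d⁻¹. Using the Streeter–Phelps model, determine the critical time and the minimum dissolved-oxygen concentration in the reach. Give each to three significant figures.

t_c ≈ 1.56 d; minimum DO ≈ 6.45 mg/L

Mixed DO = (15.2×8.98 + 2.04×1.07)/(15.2+2.04) = 138.7/17.24 = 8.044 mg/L.
Mixed L₀ = (15.2×4.25 + 2.04×90.9)/(17.24) = 250.0/17.24 = 14.50 mg/L.
Initial deficit D₀ = C_s − DO₀ = 9.34 − 8.044 = 1.296 mg/L.
t_c = (1/0.6180) ln[(0.887/0.269)(1 − 1.296×0.6180/(0.269×14.50))] = 1.618 × ln(2.620) = 1.559 d.
D_c = (0.269/0.887) × 14.50 × e^(−0.269×1.559) = 0.3033 × 14.50 × 0.6575 = 2.892 mg/L.
Minimum DO = 9.34 − 2.892 = 6.448 mg/L.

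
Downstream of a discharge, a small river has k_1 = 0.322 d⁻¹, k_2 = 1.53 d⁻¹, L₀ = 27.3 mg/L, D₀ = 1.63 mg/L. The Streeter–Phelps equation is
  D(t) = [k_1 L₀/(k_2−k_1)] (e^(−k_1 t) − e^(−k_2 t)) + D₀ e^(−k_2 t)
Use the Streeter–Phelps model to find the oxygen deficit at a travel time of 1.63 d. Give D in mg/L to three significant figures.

k_1 L₀/(k_2−k_1) = 0.322×27.3/(1.53−0.322) = 8.791/1.208 = 7.277 mg/L.
e^(−k_1 t) = e^(−0.322×1.630) = 0.5916; e^(−k_2 t) = e^(−1.53×1.630) = 0.08259.
D = 7.277 × (0.5916 − 0.08259) + 1.63 × 0.08259 = 3.704 + 0.1346 = 3.839 mg/L.

D ≈ 3.84 mg/L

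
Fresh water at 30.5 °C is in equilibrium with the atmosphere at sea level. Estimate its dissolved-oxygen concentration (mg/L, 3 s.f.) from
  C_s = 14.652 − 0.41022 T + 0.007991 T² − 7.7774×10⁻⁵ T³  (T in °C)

C_s = 14.652 − 0.41022×30.5 + 0.007991×30.5² − 7.7774×10⁻⁵×30.5³ = 7.367 mg/L.

C_s ≈ 7.37 mg/L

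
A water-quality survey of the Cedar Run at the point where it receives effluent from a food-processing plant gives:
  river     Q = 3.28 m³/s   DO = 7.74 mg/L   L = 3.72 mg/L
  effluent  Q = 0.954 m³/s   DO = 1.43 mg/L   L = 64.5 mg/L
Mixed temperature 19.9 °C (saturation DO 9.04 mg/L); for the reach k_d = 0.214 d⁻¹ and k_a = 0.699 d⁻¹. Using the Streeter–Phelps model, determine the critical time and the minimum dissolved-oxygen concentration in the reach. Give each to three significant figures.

t_c ≈ 1.54 d; minimum DO ≈ 5.20 mg/L

Mixed DO = (3.28×7.74 + 0.954×1.43)/(3.28+0.954) = 26.75/4.234 = 6.318 mg/L.
Mixed L₀ = (3.28×3.72 + 0.954×64.5)/(4.234) = 73.73/4.234 = 17.41 mg/L.
Initial deficit D₀ = C_s − DO₀ = 9.04 − 6.318 = 2.722 mg/L.
t_c = (1/0.4850) ln[(0.699/0.214)(1 − 2.722×0.4850/(0.214×17.41))] = 2.062 × ln(2.109) = 1.539 d.
D_c = (0.214/0.699) × 17.41 × e^(−0.214×1.539) = 0.3062 × 17.41 × 0.7194 = 3.836 mg/L.
Minimum DO = 9.04 − 3.836 = 5.204 mg/L.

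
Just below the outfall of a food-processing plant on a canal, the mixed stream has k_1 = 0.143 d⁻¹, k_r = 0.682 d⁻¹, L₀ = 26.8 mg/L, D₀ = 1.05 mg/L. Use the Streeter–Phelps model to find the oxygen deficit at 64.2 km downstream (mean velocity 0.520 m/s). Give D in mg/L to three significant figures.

Travel time t = x/v = 64.2 km / (0.520 m/s) = 64200 m / 0.520 m/s = 123500 s = 1.429 d.
k_1 L₀/(k_r−k_1) = 0.143×26.8/(0.682−0.143) = 3.832/0.5390 = 7.110 mg/L.
e^(−k_1 t) = e^(−0.143×1.429) = 0.8152; e^(−k_r t) = e^(−0.682×1.429) = 0.3774.
D = 7.110 × (0.8152 − 0.3774) + 1.05 × 0.3774 = 3.113 + 0.3962 = 3.509 mg/L.

D ≈ 3.51 mg/L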